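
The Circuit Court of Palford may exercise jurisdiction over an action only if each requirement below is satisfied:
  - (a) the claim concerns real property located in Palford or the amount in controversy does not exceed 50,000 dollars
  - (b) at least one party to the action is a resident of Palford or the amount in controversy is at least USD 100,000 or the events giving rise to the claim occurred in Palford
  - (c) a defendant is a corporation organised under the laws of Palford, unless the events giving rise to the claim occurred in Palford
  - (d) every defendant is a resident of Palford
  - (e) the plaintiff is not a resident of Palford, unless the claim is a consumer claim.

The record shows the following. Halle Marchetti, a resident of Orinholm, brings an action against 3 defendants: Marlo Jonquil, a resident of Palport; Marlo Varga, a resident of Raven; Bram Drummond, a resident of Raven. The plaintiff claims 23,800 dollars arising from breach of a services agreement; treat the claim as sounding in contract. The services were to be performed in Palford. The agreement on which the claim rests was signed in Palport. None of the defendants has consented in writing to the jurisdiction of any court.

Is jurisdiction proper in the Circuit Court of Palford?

No

The Circuit Court of Palford:
  (a) The amount in controversy is 23,800 dollars, within the 50,000 dollars ceiling, so one alternative holds. Satisfied.
  (b) The operative events occurred in Palford — that alternative is enough. Met.
  (c) No defendant is a corporation. The proviso rescues it, though: the operative events occurred in Palford. Met.
  (d) The defendants reside as follows — Marlo Jonquil in Palport, Marlo Varga in Raven, Bram Drummond in Raven — not all in Palford. Not met.
  (e) The plaintiff resides in Orinholm, which is not Palford. Satisfied.
  → The court lacks jurisdiction.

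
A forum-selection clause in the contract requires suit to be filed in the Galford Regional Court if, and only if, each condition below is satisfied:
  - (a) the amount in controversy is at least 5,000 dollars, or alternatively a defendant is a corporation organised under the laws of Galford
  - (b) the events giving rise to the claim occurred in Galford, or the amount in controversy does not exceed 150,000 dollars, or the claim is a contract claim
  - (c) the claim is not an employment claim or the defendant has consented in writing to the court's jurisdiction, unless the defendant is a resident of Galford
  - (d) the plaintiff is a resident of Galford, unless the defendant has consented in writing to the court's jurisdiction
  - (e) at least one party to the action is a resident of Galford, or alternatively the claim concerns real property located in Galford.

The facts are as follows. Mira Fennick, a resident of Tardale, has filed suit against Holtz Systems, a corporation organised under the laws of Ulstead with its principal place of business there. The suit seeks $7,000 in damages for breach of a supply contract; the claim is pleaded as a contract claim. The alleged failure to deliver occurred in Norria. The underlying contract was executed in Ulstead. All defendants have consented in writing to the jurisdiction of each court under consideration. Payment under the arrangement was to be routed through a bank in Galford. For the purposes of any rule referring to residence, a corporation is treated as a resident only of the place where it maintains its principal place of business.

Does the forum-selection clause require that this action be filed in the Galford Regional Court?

No

The Galford Regional Court:
  (a) The amount in controversy is 7,000 dollars, which meets the $5,000 floor, so this disjunct is met. Condition met.
  (b) The amount in controversy is $7,000, within the $150,000 ceiling — that alternative is enough. Condition met.
  (c) The claim is a contract claim, not an employment claim — that alternative is enough. Condition met.
  (d) The plaintiff resides in Tardale, not Galford. However, every defendant has filed written consent, so the 'unless' proviso supplies this condition. Met.
  (e) No party resides in Galford; the claim does not concern real property — none of the alternatives is met. Fails.
  → Forum clause is not triggered.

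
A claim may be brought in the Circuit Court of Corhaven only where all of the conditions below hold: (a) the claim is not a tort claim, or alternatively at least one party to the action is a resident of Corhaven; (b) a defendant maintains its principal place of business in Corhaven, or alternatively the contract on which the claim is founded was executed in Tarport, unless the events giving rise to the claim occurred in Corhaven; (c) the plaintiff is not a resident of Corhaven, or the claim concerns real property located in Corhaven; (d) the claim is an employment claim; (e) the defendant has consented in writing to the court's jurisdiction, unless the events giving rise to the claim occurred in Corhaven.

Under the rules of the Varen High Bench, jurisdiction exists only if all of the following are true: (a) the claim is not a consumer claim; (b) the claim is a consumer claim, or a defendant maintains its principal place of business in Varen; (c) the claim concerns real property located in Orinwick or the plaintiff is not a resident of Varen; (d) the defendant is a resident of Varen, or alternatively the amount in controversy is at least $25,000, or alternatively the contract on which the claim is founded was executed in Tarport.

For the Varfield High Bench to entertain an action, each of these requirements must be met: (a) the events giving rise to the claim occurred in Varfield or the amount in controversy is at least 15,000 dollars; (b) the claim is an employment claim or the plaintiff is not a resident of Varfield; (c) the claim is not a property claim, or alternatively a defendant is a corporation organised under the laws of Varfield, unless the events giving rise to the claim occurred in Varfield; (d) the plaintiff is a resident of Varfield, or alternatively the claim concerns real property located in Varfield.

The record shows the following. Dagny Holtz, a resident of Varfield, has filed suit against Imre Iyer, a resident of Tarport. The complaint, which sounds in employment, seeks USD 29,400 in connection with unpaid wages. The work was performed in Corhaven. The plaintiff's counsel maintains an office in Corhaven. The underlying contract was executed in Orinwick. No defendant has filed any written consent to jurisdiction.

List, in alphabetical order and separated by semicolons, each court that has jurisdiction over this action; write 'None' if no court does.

the Circuit Court of Corhaven; the Varfield High Bench

The Circuit Court of Corhaven:
  (a) The claim is an employment claim, not a tort claim — that alternative is enough. Met.
  (b) No defendant is a corporation; the contract was executed in Orinwick, not Tarport — none of the alternatives is met. However, the operative events occurred in Corhaven, so the 'unless' proviso supplies this condition. Satisfied.
  (c) The plaintiff resides in Varfield, which is not Corhaven, which satisfies one of the alternatives. Condition met.
  (d) The claim is an employment claim. Condition met.
  (e) No such written consent has been filed. However, the operative events occurred in Corhaven, so the 'unless' proviso supplies this condition. Met.
  → All conditions met; jurisdiction exists.
The Varen High Bench:
  (a) The claim is an employment claim, not a consumer claim. Met.
  (b) The claim is an employment claim, not a consumer claim; no defendant is a corporation — no alternative holds. Condition not met.
  (c) The plaintiff resides in Varfield, which is not Varen, so this disjunct is met. Satisfied.
  (d) The amount in controversy is USD 29,400, which meets the $25,000 floor, which satisfies one of the alternatives. Met.
  → The court lacks jurisdiction.
The Varfield High Bench:
  (a) The amount in controversy is $29,400, which meets the USD 15,000 floor — that alternative is enough. Satisfied.
  (b) The claim is an employment claim, so this disjunct is met. Satisfied.
  (c) The claim is an employment claim, not a property claim, so one alternative holds. Condition met.
  (d) The plaintiff resides in Varfield, so one alternative holds. Condition met.
  → The court has jurisdiction.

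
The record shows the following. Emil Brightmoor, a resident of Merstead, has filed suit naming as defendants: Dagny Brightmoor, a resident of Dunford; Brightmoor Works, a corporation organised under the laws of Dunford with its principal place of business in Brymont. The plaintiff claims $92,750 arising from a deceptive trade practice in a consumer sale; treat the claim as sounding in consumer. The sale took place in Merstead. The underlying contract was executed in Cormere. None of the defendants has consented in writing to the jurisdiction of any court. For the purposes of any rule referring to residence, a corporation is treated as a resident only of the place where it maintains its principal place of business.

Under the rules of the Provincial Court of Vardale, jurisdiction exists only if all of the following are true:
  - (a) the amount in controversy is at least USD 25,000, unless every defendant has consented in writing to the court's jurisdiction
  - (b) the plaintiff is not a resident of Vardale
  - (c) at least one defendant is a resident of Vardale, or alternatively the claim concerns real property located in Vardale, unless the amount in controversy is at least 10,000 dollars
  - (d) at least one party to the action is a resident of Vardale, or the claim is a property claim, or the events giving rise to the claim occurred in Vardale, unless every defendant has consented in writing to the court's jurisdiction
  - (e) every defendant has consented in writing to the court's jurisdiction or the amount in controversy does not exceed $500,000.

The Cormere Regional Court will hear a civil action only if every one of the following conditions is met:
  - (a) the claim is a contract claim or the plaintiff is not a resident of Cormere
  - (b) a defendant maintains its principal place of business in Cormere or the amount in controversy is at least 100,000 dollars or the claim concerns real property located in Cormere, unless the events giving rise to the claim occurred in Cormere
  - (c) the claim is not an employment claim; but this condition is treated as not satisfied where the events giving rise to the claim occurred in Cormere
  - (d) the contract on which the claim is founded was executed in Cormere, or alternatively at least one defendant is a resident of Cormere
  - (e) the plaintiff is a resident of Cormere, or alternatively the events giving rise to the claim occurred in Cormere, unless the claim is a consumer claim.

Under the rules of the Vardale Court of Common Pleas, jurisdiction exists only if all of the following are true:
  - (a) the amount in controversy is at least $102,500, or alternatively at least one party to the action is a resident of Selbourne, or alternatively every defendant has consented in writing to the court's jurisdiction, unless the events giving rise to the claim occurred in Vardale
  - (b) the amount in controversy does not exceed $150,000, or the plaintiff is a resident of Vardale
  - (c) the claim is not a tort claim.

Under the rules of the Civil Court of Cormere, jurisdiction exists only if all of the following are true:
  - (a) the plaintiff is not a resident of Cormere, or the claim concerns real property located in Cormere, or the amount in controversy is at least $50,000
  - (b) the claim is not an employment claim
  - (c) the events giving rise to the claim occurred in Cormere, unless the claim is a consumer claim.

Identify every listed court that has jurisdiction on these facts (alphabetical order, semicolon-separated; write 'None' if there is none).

The Provincial Court of Vardale:
  (a) The amount in controversy is 92,750 dollars, which meets the $25,000 floor. Satisfied.
  (b) The plaintiff resides in Merstead, which is not Vardale. Condition met.
  (c) No defendant resides in Vardale (they reside in Dunford, Brymont); the claim does not concern real property — no alternative holds. But the amount in controversy is $92,750, which meets the $10,000 floor, and the 'unless' clause therefore excuses the requirement. Condition met.
  (d) No party resides in Vardale; the claim is a consumer claim, not a property claim; the operative events occurred in Merstead, not Vardale — every alternative fails. And no such written consent has been filed, so the proviso does not save it. Fails.
  (e) The amount in controversy is USD 92,750, within the USD 500,000 ceiling, so this disjunct is met. Met.
  → At least one condition fails; no jurisdiction.
The Cormere Regional Court:
  (a) The plaintiff resides in Merstead, which is not Cormere, so this disjunct is met. Condition met.
  (b) The corporate defendant(s) have their principal place of business in Brymont, not Cormere; the amount in controversy is USD 92,750, below the $100,000 floor; the claim does not concern real property — every alternative fails. And the operative events occurred in Merstead, not Cormere, so the proviso does not save it. Condition not met.
  (c) The claim is a consumer claim, not an employment claim. The exception is not triggered, since the operative events occurred in Merstead, not Cormere. Satisfied.
  (d) The contract was executed in Cormere, which satisfies one of the alternatives. Met.
  (e) The plaintiff resides in Merstead, not Cormere; the operative events occurred in Merstead, not Cormere — no alternative holds. However, the claim is a consumer claim, so the 'unless' proviso supplies this condition. Met.
  → The court lacks jurisdiction.
The Vardale Court of Common Pleas:
  (a) The amount in controversy is 92,750 dollars, below the $102,500 floor; no party resides in Selbourne; no such written consent has been filed — no alternative holds. And the operative events occurred in Merstead, not Vardale, so the proviso does not save it. Not satisfied.
  (b) The amount in controversy is 92,750 dollars, within the $150,000 ceiling, so one alternative holds. Condition met.
  (c) The claim is a consumer claim, not a tort claim. Met.
  → The court lacks jurisdiction.
The Civil Court of Cormere:
  (a) The plaintiff resides in Merstead, which is not Cormere, which satisfies one of the alternatives. Met.
  (b) The claim is a consumer claim, not an employment claim. Met.
  (c) The operative events occurred in Merstead, not Cormere. But the claim is a consumer claim, and the 'unless' clause therefore excuses the requirement. Satisfied.
  → The court has jurisdiction.

the Civil Court of Cormere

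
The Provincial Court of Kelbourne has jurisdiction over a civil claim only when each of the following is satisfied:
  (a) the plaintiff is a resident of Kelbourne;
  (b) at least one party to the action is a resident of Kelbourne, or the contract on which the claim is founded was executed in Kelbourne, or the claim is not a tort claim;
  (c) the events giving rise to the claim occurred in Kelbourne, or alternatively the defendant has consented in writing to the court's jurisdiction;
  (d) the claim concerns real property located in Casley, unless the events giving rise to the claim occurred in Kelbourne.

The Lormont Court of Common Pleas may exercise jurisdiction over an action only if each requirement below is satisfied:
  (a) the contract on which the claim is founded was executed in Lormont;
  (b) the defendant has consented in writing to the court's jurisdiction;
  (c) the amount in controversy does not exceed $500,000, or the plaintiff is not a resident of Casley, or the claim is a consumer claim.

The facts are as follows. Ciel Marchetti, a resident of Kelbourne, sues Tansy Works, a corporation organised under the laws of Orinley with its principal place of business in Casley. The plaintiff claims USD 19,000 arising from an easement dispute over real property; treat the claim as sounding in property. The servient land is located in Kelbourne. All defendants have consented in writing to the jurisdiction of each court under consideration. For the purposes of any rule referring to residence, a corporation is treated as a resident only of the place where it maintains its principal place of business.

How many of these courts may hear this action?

The Provincial Court of Kelbourne:
  (a) The plaintiff resides in Kelbourne. Condition met.
  (b) Ciel Marchetti resides in Kelbourne, so this disjunct is met. Met.
  (c) The operative events occurred in Kelbourne, which satisfies one of the alternatives. Condition met.
  (d) The property lies in Kelbourne, not Casley. But the operative events occurred in Kelbourne, and the 'unless' clause therefore excuses the requirement. Met.
  → All conditions met; jurisdiction exists.
The Lormont Court of Common Pleas:
  (a) No contract (and hence no place of execution) is alleged. Not satisfied.
  (b) Every defendant has filed written consent. Met.
  (c) The amount in controversy is 19,000 dollars, within the USD 500,000 ceiling, which satisfies one of the alternatives. Satisfied.
  → No jurisdiction.
Courts with jurisdiction: the Provincial Court of Kelbourne — 1 in total.

1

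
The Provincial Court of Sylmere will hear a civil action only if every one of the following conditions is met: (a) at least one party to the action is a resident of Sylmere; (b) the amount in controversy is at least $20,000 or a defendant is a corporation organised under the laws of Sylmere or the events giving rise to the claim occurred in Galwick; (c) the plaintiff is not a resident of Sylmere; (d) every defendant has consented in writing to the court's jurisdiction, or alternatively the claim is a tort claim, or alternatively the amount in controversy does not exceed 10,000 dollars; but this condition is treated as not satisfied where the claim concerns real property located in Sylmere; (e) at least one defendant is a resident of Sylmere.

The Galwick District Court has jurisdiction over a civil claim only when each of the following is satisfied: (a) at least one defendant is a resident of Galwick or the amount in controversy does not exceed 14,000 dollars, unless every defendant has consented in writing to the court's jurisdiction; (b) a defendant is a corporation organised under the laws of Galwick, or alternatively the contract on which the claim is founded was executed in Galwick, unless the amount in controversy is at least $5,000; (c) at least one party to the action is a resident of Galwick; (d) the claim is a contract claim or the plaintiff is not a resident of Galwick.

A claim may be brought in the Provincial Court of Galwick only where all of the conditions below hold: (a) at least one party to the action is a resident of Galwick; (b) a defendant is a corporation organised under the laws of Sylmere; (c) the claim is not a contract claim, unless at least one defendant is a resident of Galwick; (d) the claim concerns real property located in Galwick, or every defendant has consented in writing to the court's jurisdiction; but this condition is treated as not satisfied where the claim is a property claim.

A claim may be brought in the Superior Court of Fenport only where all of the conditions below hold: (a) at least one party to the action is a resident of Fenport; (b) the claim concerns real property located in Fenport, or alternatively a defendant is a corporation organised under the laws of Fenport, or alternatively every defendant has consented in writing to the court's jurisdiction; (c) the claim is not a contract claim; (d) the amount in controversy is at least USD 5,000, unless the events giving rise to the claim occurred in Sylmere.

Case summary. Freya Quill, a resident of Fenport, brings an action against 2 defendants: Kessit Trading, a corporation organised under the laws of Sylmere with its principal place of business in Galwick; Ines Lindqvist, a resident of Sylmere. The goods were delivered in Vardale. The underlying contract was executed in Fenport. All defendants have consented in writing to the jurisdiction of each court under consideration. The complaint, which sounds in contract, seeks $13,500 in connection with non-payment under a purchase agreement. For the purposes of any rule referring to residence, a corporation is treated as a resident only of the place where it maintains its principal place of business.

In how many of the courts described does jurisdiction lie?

The Provincial Court of Sylmere:
  (a) Ines Lindqvist resides in Sylmere. Met.
  (b) Kessit Trading is organised under the laws of Sylmere, which satisfies one of the alternatives. Satisfied.
  (c) The plaintiff resides in Fenport, which is not Sylmere. Met.
  (d) Every defendant has filed written consent, so one alternative holds. And the carve-out is inapplicable — the claim does not concern real property. Satisfied.
  (e) Ines Lindqvist resides in Sylmere. Satisfied.
  → Every requirement is satisfied — jurisdiction.
The Galwick District Court:
  (a) Kessit Trading resides in Galwick — that alternative is enough. Met.
  (b) The corporate defendant(s) are organised in Sylmere, not Galwick; the contract was executed in Fenport, not Galwick — every alternative fails. But the amount in controversy is USD 13,500, which meets the USD 5,000 floor, and the 'unless' clause therefore excuses the requirement. Condition met.
  (c) Kessit Trading resides in Galwick. Met.
  (d) The claim is a contract claim, so one alternative holds. Condition met.
  → The court has jurisdiction.
The Provincial Court of Galwick:
  (a) Kessit Trading resides in Galwick. Met.
  (b) Kessit Trading is organised under the laws of Sylmere. Satisfied.
  (c) The claim is a contract claim. However, Kessit Trading resides in Galwick, so the 'unless' proviso supplies this condition. Satisfied.
  (d) Every defendant has filed written consent, so one alternative holds. The carve-out does not apply: the claim is a contract claim, not a property claim. Condition met.
  → Every requirement is satisfied — jurisdiction.
The Superior Court of Fenport:
  (a) Freya Quill resides in Fenport. Satisfied.
  (b) Every defendant has filed written consent, which satisfies one of the alternatives. Condition met.
  (c) The claim is a contract claim. Not met.
  (d) The amount in controversy is USD 13,500, which meets the USD 5,000 floor. Condition met.
  → Not every requirement is met — no jurisdiction.
Courts with jurisdiction: the Provincial Court of Sylmere, the Galwick District Court, the Provincial Court of Galwick — 3 in total.

3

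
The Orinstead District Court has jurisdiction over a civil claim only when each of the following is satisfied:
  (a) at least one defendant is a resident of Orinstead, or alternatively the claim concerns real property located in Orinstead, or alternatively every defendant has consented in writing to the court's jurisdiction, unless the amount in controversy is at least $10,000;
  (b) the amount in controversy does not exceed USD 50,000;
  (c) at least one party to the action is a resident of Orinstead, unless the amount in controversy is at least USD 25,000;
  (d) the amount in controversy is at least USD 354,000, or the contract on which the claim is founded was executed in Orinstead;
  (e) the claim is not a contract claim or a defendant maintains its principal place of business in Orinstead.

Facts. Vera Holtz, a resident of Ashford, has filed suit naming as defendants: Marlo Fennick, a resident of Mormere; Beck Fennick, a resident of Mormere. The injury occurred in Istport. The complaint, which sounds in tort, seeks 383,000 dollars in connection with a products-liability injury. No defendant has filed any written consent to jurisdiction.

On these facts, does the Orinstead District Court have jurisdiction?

The Orinstead District Court:
  (a) No defendant resides in Orinstead (they reside in Mormere, Mormere); the claim does not concern real property; no such written consent has been filed — none of the alternatives is met. However, the amount in controversy is 383,000 dollars, which meets the $10,000 floor, so the 'unless' proviso supplies this condition. Condition met.
  (b) The amount in controversy is USD 383,000, above the 50,000 dollars ceiling. Condition not met.
  (c) No party resides in Orinstead. The proviso rescues it, though: the amount in controversy is $383,000, which meets the USD 25,000 floor. Condition met.
  (d) The amount in controversy is USD 383,000, which meets the $354,000 floor, so this disjunct is met. Condition met.
  (e) The claim is a tort claim, not a contract claim, which satisfies one of the alternatives. Condition met.
  → Not every requirement is met — no jurisdiction.

No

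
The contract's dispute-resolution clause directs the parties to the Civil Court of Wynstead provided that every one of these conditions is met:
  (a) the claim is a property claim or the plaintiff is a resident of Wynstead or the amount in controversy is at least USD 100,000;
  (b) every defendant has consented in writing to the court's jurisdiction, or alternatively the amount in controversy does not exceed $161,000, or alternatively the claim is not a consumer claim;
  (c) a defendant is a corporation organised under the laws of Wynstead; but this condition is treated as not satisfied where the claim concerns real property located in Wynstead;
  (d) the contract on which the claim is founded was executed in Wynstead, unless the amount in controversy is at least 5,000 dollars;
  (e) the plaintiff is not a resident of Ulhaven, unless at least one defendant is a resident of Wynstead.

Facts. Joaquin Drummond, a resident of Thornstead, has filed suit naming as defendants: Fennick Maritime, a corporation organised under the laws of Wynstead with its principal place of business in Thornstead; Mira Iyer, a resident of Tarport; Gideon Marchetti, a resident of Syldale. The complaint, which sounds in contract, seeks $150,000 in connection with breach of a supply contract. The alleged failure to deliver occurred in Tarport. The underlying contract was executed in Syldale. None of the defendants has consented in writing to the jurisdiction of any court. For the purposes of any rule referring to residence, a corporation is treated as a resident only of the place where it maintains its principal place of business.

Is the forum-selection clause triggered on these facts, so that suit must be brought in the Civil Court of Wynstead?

The Civil Court of Wynstead:
  (a) The amount in controversy is USD 150,000, which meets the USD 100,000 floor, which satisfies one of the alternatives. Condition met.
  (b) The amount in controversy is USD 150,000, within the $161,000 ceiling, which satisfies one of the alternatives. Condition met.
  (c) Fennick Maritime is organised under the laws of Wynstead. The carve-out does not apply: the claim does not concern real property. Satisfied.
  (d) The contract was executed in Syldale, not Wynstead. But the amount in controversy is 150,000 dollars, which meets the $5,000 floor, and the 'unless' clause therefore excuses the requirement. Satisfied.
  (e) The plaintiff resides in Thornstead, which is not Ulhaven. Met.
  → Forum clause is triggered.

Yes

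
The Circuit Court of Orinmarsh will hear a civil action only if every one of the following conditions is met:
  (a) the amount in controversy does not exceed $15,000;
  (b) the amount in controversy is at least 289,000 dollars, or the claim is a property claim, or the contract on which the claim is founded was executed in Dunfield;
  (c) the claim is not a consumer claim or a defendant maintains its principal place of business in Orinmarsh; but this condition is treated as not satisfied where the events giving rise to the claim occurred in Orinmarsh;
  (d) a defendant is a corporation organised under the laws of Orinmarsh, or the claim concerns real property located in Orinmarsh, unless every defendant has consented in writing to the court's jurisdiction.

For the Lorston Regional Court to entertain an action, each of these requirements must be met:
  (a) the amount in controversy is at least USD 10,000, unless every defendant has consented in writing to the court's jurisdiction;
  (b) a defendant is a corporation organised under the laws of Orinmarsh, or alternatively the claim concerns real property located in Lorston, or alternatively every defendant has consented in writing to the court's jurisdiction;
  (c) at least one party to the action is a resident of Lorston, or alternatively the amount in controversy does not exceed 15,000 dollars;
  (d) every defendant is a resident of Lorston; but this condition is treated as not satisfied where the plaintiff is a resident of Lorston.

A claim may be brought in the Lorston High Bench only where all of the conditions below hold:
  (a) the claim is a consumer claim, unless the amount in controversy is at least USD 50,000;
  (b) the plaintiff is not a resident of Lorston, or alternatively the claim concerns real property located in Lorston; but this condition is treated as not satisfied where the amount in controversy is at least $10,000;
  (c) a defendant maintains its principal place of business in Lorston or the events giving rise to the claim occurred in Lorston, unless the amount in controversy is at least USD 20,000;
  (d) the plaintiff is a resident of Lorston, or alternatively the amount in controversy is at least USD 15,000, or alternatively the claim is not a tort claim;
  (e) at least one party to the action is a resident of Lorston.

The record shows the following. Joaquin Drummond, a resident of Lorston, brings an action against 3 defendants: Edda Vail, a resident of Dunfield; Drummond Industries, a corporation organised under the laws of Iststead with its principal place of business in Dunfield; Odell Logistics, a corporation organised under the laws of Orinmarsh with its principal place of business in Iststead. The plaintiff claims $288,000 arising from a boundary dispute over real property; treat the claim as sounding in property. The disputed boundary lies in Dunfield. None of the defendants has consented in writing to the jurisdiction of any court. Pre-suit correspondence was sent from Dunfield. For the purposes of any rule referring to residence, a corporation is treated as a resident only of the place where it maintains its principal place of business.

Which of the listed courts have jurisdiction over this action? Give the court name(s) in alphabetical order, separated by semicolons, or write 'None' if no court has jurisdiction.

None

The Circuit Court of Orinmarsh:
  (a) The amount in controversy is $288,000, above the 15,000 dollars ceiling. Condition not met.
  (b) The claim is a property claim, so this disjunct is met. Condition met.
  (c) The claim is a property claim, not a consumer claim, so this disjunct is met. The carve-out does not apply: the operative events occurred in Dunfield, not Orinmarsh. Condition met.
  (d) Odell Logistics is organised under the laws of Orinmarsh, which satisfies one of the alternatives. Met.
  → No jurisdiction.
The Lorston Regional Court:
  (a) The amount in controversy is $288,000, which meets the $10,000 floor. Met.
  (b) Odell Logistics is organised under the laws of Orinmarsh — that alternative is enough. Condition met.
  (c) Joaquin Drummond resides in Lorston, which satisfies one of the alternatives. Satisfied.
  (d) The defendants reside as follows — Edda Vail in Dunfield, Drummond Industries in Dunfield, Odell Logistics in Iststead — not all in Lorston. Fails.
  → The court lacks jurisdiction.
The Lorston High Bench:
  (a) The claim is a property claim, not a consumer claim. The proviso rescues it, though: the amount in controversy is $288,000, which meets the USD 50,000 floor. Satisfied.
  (b) The plaintiff resides in Lorston; the property lies in Dunfield, not Lorston — none of the alternatives is met. Not met.
  (c) The corporate defendant(s) have their principal place of business in Dunfield, Iststead, not Lorston; the operative events occurred in Dunfield, not Lorston — every alternative fails. However, the amount in controversy is 288,000 dollars, which meets the USD 20,000 floor, so the 'unless' proviso supplies this condition. Met.
  (d) The plaintiff resides in Lorston, so this disjunct is met. Condition met.
  (e) Joaquin Drummond resides in Lorston. Satisfied.
  → At least one condition fails; no jurisdiction.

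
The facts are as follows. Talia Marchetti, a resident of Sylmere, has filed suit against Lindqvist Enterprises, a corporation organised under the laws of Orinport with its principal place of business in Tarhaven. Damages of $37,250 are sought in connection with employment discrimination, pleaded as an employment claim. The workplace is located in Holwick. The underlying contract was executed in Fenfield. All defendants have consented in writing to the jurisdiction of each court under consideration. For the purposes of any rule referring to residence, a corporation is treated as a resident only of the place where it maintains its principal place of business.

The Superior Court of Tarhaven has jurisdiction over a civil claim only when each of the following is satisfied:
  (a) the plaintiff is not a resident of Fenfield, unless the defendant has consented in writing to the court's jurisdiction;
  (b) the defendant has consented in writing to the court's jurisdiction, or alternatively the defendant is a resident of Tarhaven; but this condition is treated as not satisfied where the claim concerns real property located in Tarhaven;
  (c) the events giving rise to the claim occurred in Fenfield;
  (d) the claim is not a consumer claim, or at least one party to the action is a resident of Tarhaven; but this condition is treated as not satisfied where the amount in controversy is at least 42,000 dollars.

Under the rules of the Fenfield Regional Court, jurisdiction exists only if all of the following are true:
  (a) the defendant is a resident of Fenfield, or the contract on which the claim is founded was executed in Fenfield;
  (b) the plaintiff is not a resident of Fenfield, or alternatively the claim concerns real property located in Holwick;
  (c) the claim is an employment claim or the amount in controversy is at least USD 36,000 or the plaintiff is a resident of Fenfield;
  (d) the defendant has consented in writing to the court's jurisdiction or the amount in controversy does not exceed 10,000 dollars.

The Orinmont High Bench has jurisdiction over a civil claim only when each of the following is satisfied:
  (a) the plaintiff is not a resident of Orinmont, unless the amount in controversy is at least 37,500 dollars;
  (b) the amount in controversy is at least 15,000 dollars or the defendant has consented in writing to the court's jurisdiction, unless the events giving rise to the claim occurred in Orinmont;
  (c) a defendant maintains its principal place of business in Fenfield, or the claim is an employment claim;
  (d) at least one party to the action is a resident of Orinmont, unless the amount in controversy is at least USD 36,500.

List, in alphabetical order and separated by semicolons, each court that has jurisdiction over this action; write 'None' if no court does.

the Fenfield Regional Court; the Orinmont High Bench

The Superior Court of Tarhaven:
  (a) The plaintiff resides in Sylmere, which is not Fenfield. Met.
  (b) Every defendant has filed written consent, so this disjunct is met. The exception is not triggered, since the claim does not concern real property. Met.
  (c) The operative events occurred in Holwick, not Fenfield. Condition not met.
  (d) The claim is an employment claim, not a consumer claim, which satisfies one of the alternatives. The carve-out does not apply: the amount in controversy is 37,250 dollars, below the $42,000 floor. Met.
  → The court lacks jurisdiction.
The Fenfield Regional Court:
  (a) The contract was executed in Fenfield, which satisfies one of the alternatives. Satisfied.
  (b) The plaintiff resides in Sylmere, which is not Fenfield, so this disjunct is met. Met.
  (c) The claim is an employment claim, so one alternative holds. Satisfied.
  (d) Every defendant has filed written consent, so this disjunct is met. Met.
  → Jurisdiction lies.
The Orinmont High Bench:
  (a) The plaintiff resides in Sylmere, which is not Orinmont. Condition met.
  (b) The amount in controversy is USD 37,250, which meets the $15,000 floor, which satisfies one of the alternatives. Met.
  (c) The claim is an employment claim, so one alternative holds. Met.
  (d) No party resides in Orinmont. However, the amount in controversy is 37,250 dollars, which meets the USD 36,500 floor, so the 'unless' proviso supplies this condition. Met.
  → Jurisdiction lies.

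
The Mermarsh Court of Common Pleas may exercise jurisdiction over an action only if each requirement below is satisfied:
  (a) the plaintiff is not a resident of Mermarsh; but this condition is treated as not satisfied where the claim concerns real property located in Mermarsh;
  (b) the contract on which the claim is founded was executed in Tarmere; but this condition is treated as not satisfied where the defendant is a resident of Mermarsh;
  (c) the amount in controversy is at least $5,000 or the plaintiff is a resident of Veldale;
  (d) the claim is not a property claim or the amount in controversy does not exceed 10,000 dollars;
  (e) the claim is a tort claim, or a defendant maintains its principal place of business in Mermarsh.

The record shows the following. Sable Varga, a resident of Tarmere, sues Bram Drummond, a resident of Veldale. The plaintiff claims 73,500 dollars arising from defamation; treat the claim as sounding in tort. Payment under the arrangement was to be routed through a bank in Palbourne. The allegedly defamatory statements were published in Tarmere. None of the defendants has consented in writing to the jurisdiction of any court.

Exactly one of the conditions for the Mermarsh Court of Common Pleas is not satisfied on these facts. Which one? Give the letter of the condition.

The Mermarsh Court of Common Pleas:
  (a) The plaintiff resides in Tarmere, which is not Mermarsh. And the carve-out is inapplicable — the claim does not concern real property. Met.
  (b) No contract (and hence no place of execution) is alleged. Not satisfied.
  (c) The amount in controversy is $73,500, which meets the USD 5,000 floor, so this disjunct is met. Met.
  (d) The claim is a tort claim, not a property claim, which satisfies one of the alternatives. Condition met.
  (e) The claim is a tort claim, so one alternative holds. Condition met.
Only condition (b) fails.

(b)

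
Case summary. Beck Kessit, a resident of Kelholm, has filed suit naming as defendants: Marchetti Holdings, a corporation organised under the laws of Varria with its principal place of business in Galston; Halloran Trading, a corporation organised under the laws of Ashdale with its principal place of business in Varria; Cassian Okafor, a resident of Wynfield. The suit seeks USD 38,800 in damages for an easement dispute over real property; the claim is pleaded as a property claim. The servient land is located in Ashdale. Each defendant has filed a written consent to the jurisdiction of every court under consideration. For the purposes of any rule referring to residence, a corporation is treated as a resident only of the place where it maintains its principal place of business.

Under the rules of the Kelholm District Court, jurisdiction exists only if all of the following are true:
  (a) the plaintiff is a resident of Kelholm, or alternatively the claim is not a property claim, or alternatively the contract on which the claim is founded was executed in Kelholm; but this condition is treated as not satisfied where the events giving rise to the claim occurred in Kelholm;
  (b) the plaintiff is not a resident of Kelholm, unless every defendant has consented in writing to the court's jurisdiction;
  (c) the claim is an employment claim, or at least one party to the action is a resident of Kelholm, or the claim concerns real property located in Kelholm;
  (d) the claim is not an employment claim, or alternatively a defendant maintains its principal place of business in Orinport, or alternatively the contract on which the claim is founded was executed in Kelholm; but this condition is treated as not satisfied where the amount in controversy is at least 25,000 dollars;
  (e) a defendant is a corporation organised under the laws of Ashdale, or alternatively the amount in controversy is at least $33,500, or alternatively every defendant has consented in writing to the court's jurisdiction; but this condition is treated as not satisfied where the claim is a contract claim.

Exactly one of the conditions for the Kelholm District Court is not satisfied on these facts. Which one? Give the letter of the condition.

(d)

The Kelholm District Court:
  (a) The plaintiff resides in Kelholm, so one alternative holds. The exception is not triggered, since the operative events occurred in Ashdale, not Kelholm. Condition met.
  (b) The plaintiff resides in Kelholm. The proviso rescues it, though: every defendant has filed written consent. Satisfied.
  (c) Beck Kessit resides in Kelholm, so one alternative holds. Met.
  (d) The claim is a property claim, not an employment claim, so this disjunct is met. But the carve-out bites: the amount in controversy is $38,800, which meets the USD 25,000 floor. Not met.
  (e) Halloran Trading is organised under the laws of Ashdale, so this disjunct is met. The exception is not triggered, since the claim is a property claim, not a contract claim. Met.
Only condition (d) fails.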